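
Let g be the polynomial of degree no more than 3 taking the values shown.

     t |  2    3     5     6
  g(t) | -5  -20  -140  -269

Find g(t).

g(t) = -2t^3 + 5t^2 - 2t - 5

Using the Lagrange interpolation formula with nodes 2, 3, 5, 6:
  L_0(t) = (t - 3)(t - 5)(t - 6) / -12
  L_1(t) = (t - 2)(t - 5)(t - 6) / 6
  L_2(t) = (t - 2)(t - 3)(t - 6) / -6
  L_3(t) = (t - 2)(t - 3)(t - 5) / 12
Then g(t) = -5·L_0(t) - 20·L_1(t) - 140·L_2(t) - 269·L_3(t).
Expanding and collecting terms gives g(t) = -2t^3 + 5t^2 - 2t - 5.
Check: g(5) = -140. ✓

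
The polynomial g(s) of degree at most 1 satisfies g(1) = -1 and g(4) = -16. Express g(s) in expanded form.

g(s) = -5s + 4

Write g(s) = as + b. Substituting each data point gives a linear system:
  a + b = -1
  4a + b = -16
Solving the system yields a = -5, b = 4.
So g(s) = -5s + 4.
Check: g(4) = -16. ✓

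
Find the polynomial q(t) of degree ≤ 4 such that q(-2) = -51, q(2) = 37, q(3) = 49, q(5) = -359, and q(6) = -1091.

q(t) = -2t^4 + 6t^3 + 6t^2 - 2t + 1

Write q(t) = at^4 + bt^3 + ct^2 + dt + e. Substituting each data point gives a linear system:
  16a - 8b + 4c - 2d + e = -51
  16a + 8b + 4c + 2d + e = 37
  81a + 27b + 9c + 3d + e = 49
  625a + 125b + 25c + 5d + e = -359
  1296a + 216b + 36c + 6d + e = -1091
Solving the system yields a = -2, b = 6, c = 6, d = -2, e = 1.
So q(t) = -2t⁴ + 6t³ + 6t² - 2t + 1.
Check: q(3) = 49. ✓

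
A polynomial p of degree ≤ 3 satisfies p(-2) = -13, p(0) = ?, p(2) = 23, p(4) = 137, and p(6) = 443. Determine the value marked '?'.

The 4 known points determine the degree-3 polynomial uniquely.
Write p(n) = an^3 + bn^2 + cn + d. Substituting each data point gives a linear system:
  -8a + 4b - 2c + d = -13
  8a + 4b + 2c + d = 23
  64a + 16b + 4c + d = 137
  216a + 36b + 6c + d = 443
Solving the system yields a = 2, b = 0, c = 1, d = 5.
So p(n) = 2n^3 + n + 5.
Then p(0) = 5.

5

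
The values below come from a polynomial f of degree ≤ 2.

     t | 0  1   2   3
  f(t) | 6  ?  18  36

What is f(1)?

The 3 known points determine the degree-2 polynomial uniquely.
Write f(t) = at^2 + bt + c. Substituting each data point gives a linear system:
  c = 6
  4a + 2b + c = 18
  9a + 3b + c = 36
Solving the system yields a = 4, b = -2, c = 6.
So f(t) = 4t^2 - 2t + 6.
Then f(1) = 8.

8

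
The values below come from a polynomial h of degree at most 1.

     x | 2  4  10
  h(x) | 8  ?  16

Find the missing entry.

10

The 2 known points determine the degree-1 polynomial uniquely.
Write h(x) = ax + b. Substituting each data point gives a linear system:
  2a + b = 8
  10a + b = 16
Solving the system yields a = 1, b = 6.
So h(x) = x + 6.
Then h(4) = 10.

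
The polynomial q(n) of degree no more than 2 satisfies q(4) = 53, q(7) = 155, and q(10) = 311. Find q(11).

Using the Lagrange interpolation formula with nodes 4, 7, 10:
  L_0(n) = (n - 7)(n - 10) / 18
  L_1(n) = (n - 4)(n - 10) / -9
  L_2(n) = (n - 4)(n - 7) / 18
Then q(n) = 53·L_0(n) + 155·L_1(n) + 311·L_2(n).
Expanding and collecting terms gives q(n) = 3n^2 + n + 1.
Evaluating at n = 11: q(11) = 375.

375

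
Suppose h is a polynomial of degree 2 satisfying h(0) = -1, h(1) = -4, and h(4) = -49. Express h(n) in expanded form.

h(n) = -3n^2 - 1

Using the Lagrange interpolation formula with nodes 0, 1, 4:
  L_0(n) = (n - 1)(n - 4) / 4
  L_1(n) = n(n - 4) / -3
  L_2(n) = n(n - 1) / 12
Then h(n) = -1·L_0(n) - 4·L_1(n) - 49·L_2(n).
Expanding and collecting terms gives h(n) = -3n^2 - 1.
Check: h(4) = -49. ✓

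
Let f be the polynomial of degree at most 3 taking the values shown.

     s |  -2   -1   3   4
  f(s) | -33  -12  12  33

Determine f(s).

f(s) = s^3 - 3s^2 + 5s - 3

Using the Lagrange interpolation formula with nodes -2, -1, 3, 4:
  L_0(s) = (s + 1)(s - 3)(s - 4) / -30
  L_1(s) = (s + 2)(s - 3)(s - 4) / 20
  L_2(s) = (s + 2)(s + 1)(s - 4) / -20
  L_3(s) = (s + 2)(s + 1)(s - 3) / 30
Then f(s) = -33·L_0(s) - 12·L_1(s) + 12·L_2(s) + 33·L_3(s).
Expanding and collecting terms gives f(s) = s^3 - 3s^2 + 5s - 3.
Check: f(4) = 33. ✓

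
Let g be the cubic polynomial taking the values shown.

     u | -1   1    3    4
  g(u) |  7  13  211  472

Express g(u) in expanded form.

g(u) = 6u^3 + 6u^2 - 3u + 4

Write g(u) = au^3 + bu^2 + cu + d. Substituting each data point gives a linear system:
  -a + b - c + d = 7
  a + b + c + d = 13
  27a + 9b + 3c + d = 211
  64a + 16b + 4c + d = 472
Solving the system yields a = 6, b = 6, c = -3, d = 4.
So g(u) = 6u^3 + 6u^2 - 3u + 4.
Check: g(3) = 211. ✓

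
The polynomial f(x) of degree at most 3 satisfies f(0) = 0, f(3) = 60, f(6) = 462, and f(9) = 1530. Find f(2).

Forward differences of the values at x = 0, 3, 6, 9:
  f  : 0  60  462  1530
  Δ  : 60  402  1068
  Δ^2: 342  666
  Δ^3: 324
The third differences are constant, confirming degree 3.
Interpolating (Newton forward form) and evaluating at x = 2 gives f(2) = 18.

18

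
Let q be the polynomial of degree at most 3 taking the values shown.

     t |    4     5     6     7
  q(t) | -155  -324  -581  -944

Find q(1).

Forward differences of the values at t = 4, 5, 6, 7:
  q  : -155  -324  -581  -944
  Δ  : -169  -257  -363
  Δ^2: -88  -106
  Δ^3: -18
The third differences are constant, confirming degree 3.
Interpolating (Newton forward form) and evaluating at t = 1 gives q(1) = 4.

4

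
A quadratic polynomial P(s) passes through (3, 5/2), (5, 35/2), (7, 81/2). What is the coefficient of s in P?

Write P(s) = as^2 + bs + c. Substituting each data point gives a linear system:
  9a + 3b + c = 5/2
  25a + 5b + c = 35/2
  49a + 7b + c = 81/2
Solving the system yields a = 1, b = -1/2, c = -5.
So P(s) = s^2 - (1/2)s - 5.
The coefficient of s is -1/2.

-1/2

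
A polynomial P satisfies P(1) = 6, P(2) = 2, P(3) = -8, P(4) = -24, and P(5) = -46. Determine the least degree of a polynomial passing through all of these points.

Forward differences of the values at x = 1, 2, 3, 4, 5:
  P  : 6  2  -8  -24  -46
  Δ  : -4  -10  -16  -22
  Δ^2: -6  -6  -6
  Δ^3: 0  0
  Δ^4: 0
The second differences are constant (-6) and nonzero, while all higher differences vanish, so the minimal degree is 2.

2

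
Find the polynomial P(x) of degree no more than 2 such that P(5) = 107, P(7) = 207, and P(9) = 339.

P(x) = 4x^2 + 2x - 3

Using the Lagrange interpolation formula with nodes 5, 7, 9:
  L_0(x) = (x - 7)(x - 9) / 8
  L_1(x) = (x - 5)(x - 9) / -4
  L_2(x) = (x - 5)(x - 7) / 8
Then P(x) = 107·L_0(x) + 207·L_1(x) + 339·L_2(x).
Expanding and collecting terms gives P(x) = 4x^2 + 2x - 3.
Check: P(9) = 339. ✓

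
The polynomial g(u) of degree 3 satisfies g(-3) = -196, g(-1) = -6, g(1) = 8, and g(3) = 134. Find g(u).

Using the Lagrange interpolation formula with nodes -3, -1, 1, 3:
  L_0(u) = (u + 1)(u - 1)(u - 3) / -48
  L_1(u) = (u + 3)(u - 1)(u - 3) / 16
  L_2(u) = (u + 3)(u + 1)(u - 3) / -16
  L_3(u) = (u + 3)(u + 1)(u - 1) / 48
Then g(u) = -196·L_0(u) - 6·L_1(u) + 8·L_2(u) + 134·L_3(u).
Expanding and collecting terms gives g(u) = 6u³ - 4u² + u + 5.
Check: g(-1) = -6. ✓

g(u) = 6u^3 - 4u^2 + u + 5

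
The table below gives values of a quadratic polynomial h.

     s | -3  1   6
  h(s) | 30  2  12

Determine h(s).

h(s) = s^2 - 5s + 6

Write h(s) = as^2 + bs + c. Substituting each data point gives a linear system:
  9a - 3b + c = 30
  a + b + c = 2
  36a + 6b + c = 12
Solving the system yields a = 1, b = -5, c = 6.
So h(s) = s² - 5s + 6.
Check: h(6) = 12. ✓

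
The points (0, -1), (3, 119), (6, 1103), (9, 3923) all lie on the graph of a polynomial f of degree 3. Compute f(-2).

Forward differences of the values at t = 0, 3, 6, 9:
  f  : -1  119  1103  3923
  Δ  : 120  984  2820
  Δ^2: 864  1836
  Δ^3: 972
The third differences are constant, confirming degree 3.
Interpolating (Newton forward form) and evaluating at t = -2 gives f(-2) = -81.

-81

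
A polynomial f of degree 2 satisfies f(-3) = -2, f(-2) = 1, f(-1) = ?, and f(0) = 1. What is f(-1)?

The 3 known points determine the degree-2 polynomial uniquely.
Write f(n) = an^2 + bn + c. Substituting each data point gives a linear system:
  9a - 3b + c = -2
  4a - 2b + c = 1
  c = 1
Solving the system yields a = -1, b = -2, c = 1.
So f(n) = -n² - 2n + 1.
Then f(-1) = 2.

2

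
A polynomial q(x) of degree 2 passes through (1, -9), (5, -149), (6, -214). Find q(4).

Write q(x) = ax^2 + bx + c. Substituting each data point gives a linear system:
  a + b + c = -9
  25a + 5b + c = -149
  36a + 6b + c = -214
Solving the system yields a = -6, b = 1, c = -4.
So q(x) = -6x^2 + x - 4.
Then q(4) = -96.

-96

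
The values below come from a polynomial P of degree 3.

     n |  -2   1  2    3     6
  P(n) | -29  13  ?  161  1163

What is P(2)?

55

The 4 known points determine the degree-3 polynomial uniquely.
Write P(n) = an^3 + bn^2 + cn + d. Substituting each data point gives a linear system:
  -8a + 4b - 2c + d = -29
  a + b + c + d = 13
  27a + 9b + 3c + d = 161
  216a + 36b + 6c + d = 1163
Solving the system yields a = 5, b = 2, c = 1, d = 5.
So P(n) = 5n^3 + 2n^2 + n + 5.
Then P(2) = 55.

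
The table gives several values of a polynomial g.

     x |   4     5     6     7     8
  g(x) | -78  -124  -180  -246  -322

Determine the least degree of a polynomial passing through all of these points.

2

Forward differences of the values at x = 4, 5, 6, 7, 8:
  g  : -78  -124  -180  -246  -322
  Δ  : -46  -56  -66  -76
  Δ^2: -10  -10  -10
  Δ^3: 0  0
  Δ^4: 0
The second differences are constant (-10) and nonzero, while all higher differences vanish, so the minimal degree is 2.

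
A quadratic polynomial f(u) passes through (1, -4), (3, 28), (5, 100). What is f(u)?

f(u) = 5u^2 - 4u - 5

Write f(u) = au^2 + bu + c. Substituting each data point gives a linear system:
  a + b + c = -4
  9a + 3b + c = 28
  25a + 5b + c = 100
Solving the system yields a = 5, b = -4, c = -5.
So f(u) = 5u^2 - 4u - 5.
Check: f(5) = 100. ✓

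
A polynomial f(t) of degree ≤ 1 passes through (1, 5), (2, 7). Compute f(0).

3

Using the Lagrange interpolation formula with nodes 1, 2:
  L_0(t) = (t - 2) / -1
  L_1(t) = (t - 1) / 1
Then f(t) = 5·L_0(t) + 7·L_1(t).
Expanding and collecting terms gives f(t) = 2t + 3.
Evaluating at t = 0: f(0) = 3.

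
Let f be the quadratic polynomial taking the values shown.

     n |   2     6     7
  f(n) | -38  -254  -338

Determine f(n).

f(n) = -6n^2 - 6n - 2

Using the Lagrange interpolation formula with nodes 2, 6, 7:
  L_0(n) = (n - 6)(n - 7) / 20
  L_1(n) = (n - 2)(n - 7) / -4
  L_2(n) = (n - 2)(n - 6) / 5
Then f(n) = -38·L_0(n) - 254·L_1(n) - 338·L_2(n).
Expanding and collecting terms gives f(n) = -6n^2 - 6n - 2.
Check: f(7) = -338. ✓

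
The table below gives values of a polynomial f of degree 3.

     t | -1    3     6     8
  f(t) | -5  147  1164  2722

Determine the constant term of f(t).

-6

Write f(t) = at^3 + bt^2 + ct + d. Substituting each data point gives a linear system:
  -a + b - c + d = -5
  27a + 9b + 3c + d = 147
  216a + 36b + 6c + d = 1164
  512a + 64b + 8c + d = 2722
Solving the system yields a = 5, b = 3, c = -3, d = -6.
So f(t) = 5t^3 + 3t^2 - 3t - 6.
The constant term is -6.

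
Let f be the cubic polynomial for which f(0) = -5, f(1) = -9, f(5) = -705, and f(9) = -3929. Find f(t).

Write f(t) = at^3 + bt^2 + ct + d. Substituting each data point gives a linear system:
  d = -5
  a + b + c + d = -9
  125a + 25b + 5c + d = -705
  729a + 81b + 9c + d = -3929
Solving the system yields a = -5, b = -4, c = 5, d = -5.
So f(t) = -5t³ - 4t² + 5t - 5.
Check: f(9) = -3929. ✓

f(t) = -5t^3 - 4t^2 + 5t - 5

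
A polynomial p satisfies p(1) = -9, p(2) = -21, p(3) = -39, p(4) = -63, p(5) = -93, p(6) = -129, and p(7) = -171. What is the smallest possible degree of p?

2

Divided differences on the nodes 1, 2, 3, 4, 5, 6, 7:
  order 0: -9  -21  -39  -63  -93  -129  -171
  order 1: -12  -18  -24  -30  -36  -42
  order 2: -3  -3  -3  -3  -3
  order 3: 0  0  0  0
  order 4: 0  0  0
  order 5: 0  0
  order 6: 0
The order-2 divided differences are all -3 (nonzero) and every higher order vanishes, so the data lies on a polynomial of degree exactly 2.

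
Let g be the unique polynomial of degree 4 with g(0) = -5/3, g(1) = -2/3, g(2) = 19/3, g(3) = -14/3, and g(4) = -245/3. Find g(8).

Forward differences of the values at x = 0, 1, 2, 3, 4:
  g  : -5/3  -2/3  19/3  -14/3  -245/3
  Δ  : 1  7  -11  -77
  Δ^2: 6  -18  -66
  Δ^3: -24  -48
  Δ^4: -24
The fourth differences are constant, confirming degree 4.
Interpolating (Newton forward form) and evaluating at x = 8 gives g(8) = -8549/3.

-8549/3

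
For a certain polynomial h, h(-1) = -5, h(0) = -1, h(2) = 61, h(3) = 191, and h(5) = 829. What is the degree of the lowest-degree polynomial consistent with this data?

3

Divided differences on the nodes -1, 0, 2, 3, 5:
  order 0: -5  -1  61  191  829
  order 1: 4  31  130  319
  order 2: 9  33  63
  order 3: 6  6
  order 4: 0
The order-3 divided differences are all 6 (nonzero) and every higher order vanishes, so the data lies on a polynomial of degree exactly 3.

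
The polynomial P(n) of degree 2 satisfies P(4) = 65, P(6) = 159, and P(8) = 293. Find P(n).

Write P(n) = an^2 + bn + c. Substituting each data point gives a linear system:
  16a + 4b + c = 65
  36a + 6b + c = 159
  64a + 8b + c = 293
Solving the system yields a = 5, b = -3, c = -3.
So P(n) = 5n^2 - 3n - 3.
Check: P(8) = 293. ✓

P(n) = 5n^2 - 3n - 3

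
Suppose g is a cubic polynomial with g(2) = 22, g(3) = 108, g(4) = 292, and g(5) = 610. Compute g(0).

Forward differences of the values at t = 2, 3, 4, 5:
  g  : 22  108  292  610
  Δ  : 86  184  318
  Δ^2: 98  134
  Δ^3: 36
The third differences are constant, confirming degree 3.
Interpolating (Newton forward form) and evaluating at t = 0 gives g(0) = 0.

0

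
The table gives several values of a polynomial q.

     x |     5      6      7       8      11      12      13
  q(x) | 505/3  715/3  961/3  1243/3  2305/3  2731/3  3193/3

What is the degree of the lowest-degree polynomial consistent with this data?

Divided differences on the nodes 5, 6, 7, 8, 11, 12, 13:
  order 0: 505/3  715/3  961/3  1243/3  2305/3  2731/3  3193/3
  order 1: 70  82  94  118  142  154
  order 2: 6  6  6  6  6
  order 3: 0  0  0  0
  order 4: 0  0  0
  order 5: 0  0
  order 6: 0
The order-2 divided differences are all 6 (nonzero) and every higher order vanishes, so the data lies on a polynomial of degree exactly 2.

2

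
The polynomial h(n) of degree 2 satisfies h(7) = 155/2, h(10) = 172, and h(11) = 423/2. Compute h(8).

Write h(n) = an^2 + bn + c. Substituting each data point gives a linear system:
  49a + 7b + c = 155/2
  100a + 10b + c = 172
  121a + 11b + c = 423/2
Solving the system yields a = 2, b = -5/2, c = -3.
So h(n) = 2n^2 - (5/2)n - 3.
Then h(8) = 105.

105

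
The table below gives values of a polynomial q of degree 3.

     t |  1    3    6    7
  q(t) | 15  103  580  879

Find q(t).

Write q(t) = at^3 + bt^2 + ct + d. Substituting each data point gives a linear system:
  a + b + c + d = 15
  27a + 9b + 3c + d = 103
  216a + 36b + 6c + d = 580
  343a + 49b + 7c + d = 879
Solving the system yields a = 2, b = 3, c = 6, d = 4.
So q(t) = 2t³ + 3t² + 6t + 4.
Check: q(1) = 15. ✓

q(t) = 2t^3 + 3t^2 + 6t + 4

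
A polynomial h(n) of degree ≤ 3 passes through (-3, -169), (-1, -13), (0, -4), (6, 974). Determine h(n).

Using the Lagrange interpolation formula with nodes -3, -1, 0, 6:
  L_0(n) = (n + 1)n(n - 6) / -54
  L_1(n) = (n + 3)n(n - 6) / 14
  L_2(n) = (n + 3)(n + 1)(n - 6) / -18
  L_3(n) = (n + 3)(n + 1)n / 378
Then h(n) = -169·L_0(n) - 13·L_1(n) - 4·L_2(n) + 974·L_3(n).
Expanding and collecting terms gives h(n) = 5n³ - 3n² + n - 4.
Check: h(0) = -4. ✓

h(n) = 5n^3 - 3n^2 + n - 4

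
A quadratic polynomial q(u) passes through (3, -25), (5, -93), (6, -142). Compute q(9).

-349

Write q(u) = au^2 + bu + c. Substituting each data point gives a linear system:
  9a + 3b + c = -25
  25a + 5b + c = -93
  36a + 6b + c = -142
Solving the system yields a = -5, b = 6, c = 2.
So q(u) = -5u² + 6u + 2.
Then q(9) = -349.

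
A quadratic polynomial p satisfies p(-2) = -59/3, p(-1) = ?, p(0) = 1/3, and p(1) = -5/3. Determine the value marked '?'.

-17/3

On equispaced nodes a degree-2 polynomial has vanishing third forward difference, so
  - p(-2) + 3·p(-1) - 3·p(0) + p(1) = 0.
Substituting the known values and solving for p(-1):
  3·p(-1) = -17
  p(-1) = -17/3.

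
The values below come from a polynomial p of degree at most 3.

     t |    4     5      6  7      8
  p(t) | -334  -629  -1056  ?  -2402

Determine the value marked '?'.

On equispaced nodes a degree-3 polynomial has vanishing fourth forward difference, so
  p(4) - 4·p(5) + 6·p(6) - 4·p(7) + p(8) = 0.
Substituting the known values and solving for p(7):
  -4·p(7) = 6556
  p(7) = -1639.

-1639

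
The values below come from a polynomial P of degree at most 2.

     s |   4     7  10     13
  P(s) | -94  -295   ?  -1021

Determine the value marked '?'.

-604

On equispaced nodes a degree-2 polynomial has vanishing third forward difference, so
  - P(4) + 3·P(7) - 3·P(10) + P(13) = 0.
Substituting the known values and solving for P(10):
  -3·P(10) = 1812
  P(10) = -604.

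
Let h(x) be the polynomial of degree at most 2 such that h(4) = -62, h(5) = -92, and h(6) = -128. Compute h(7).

Forward differences of the values at x = 4, 5, 6:
  h  : -62  -92  -128
  Δ  : -30  -36
  Δ^2: -6
The second differences are constant, confirming degree 2.
Interpolating (Newton forward form) and evaluating at x = 7 gives h(7) = -170.

-170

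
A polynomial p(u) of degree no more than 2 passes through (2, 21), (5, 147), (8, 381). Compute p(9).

Using the Lagrange interpolation formula with nodes 2, 5, 8:
  L_0(u) = (u - 5)(u - 8) / 18
  L_1(u) = (u - 2)(u - 8) / -9
  L_2(u) = (u - 2)(u - 5) / 18
Then p(u) = 21·L_0(u) + 147·L_1(u) + 381·L_2(u).
Expanding and collecting terms gives p(u) = 6u^2 - 3.
Evaluating at u = 9: p(9) = 483.

483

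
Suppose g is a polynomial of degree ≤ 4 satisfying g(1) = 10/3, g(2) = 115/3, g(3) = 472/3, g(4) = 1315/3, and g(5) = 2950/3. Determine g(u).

g(u) = u^4 + 3u^3 - u^2 + 2u - 5/3

Using the Lagrange interpolation formula with nodes 1, 2, 3, 4, 5:
  L_0(u) = (u - 2)(u - 3)(u - 4)(u - 5) / 24
  L_1(u) = (u - 1)(u - 3)(u - 4)(u - 5) / -6
  L_2(u) = (u - 1)(u - 2)(u - 4)(u - 5) / 4
  L_3(u) = (u - 1)(u - 2)(u - 3)(u - 5) / -6
  L_4(u) = (u - 1)(u - 2)(u - 3)(u - 4) / 24
Then g(u) = 10/3·L_0(u) + 115/3·L_1(u) + 472/3·L_2(u) + 1315/3·L_3(u) + 2950/3·L_4(u).
Expanding and collecting terms gives g(u) = u⁴ + 3u³ - u² + 2u - 5/3.
Check: g(3) = 472/3. ✓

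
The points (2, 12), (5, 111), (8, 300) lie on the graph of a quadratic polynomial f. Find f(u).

Write f(u) = au^2 + bu + c. Substituting each data point gives a linear system:
  4a + 2b + c = 12
  25a + 5b + c = 111
  64a + 8b + c = 300
Solving the system yields a = 5, b = -2, c = -4.
So f(u) = 5u² - 2u - 4.
Check: f(5) = 111. ✓

f(u) = 5u^2 - 2u - 4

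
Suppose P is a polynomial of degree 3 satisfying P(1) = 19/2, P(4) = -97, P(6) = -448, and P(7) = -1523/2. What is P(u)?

P(u) = -3u^3 + 5u^2 + (5/2)u + 5

Write P(u) = au^3 + bu^2 + cu + d. Substituting each data point gives a linear system:
  a + b + c + d = 19/2
  64a + 16b + 4c + d = -97
  216a + 36b + 6c + d = -448
  343a + 49b + 7c + d = -1523/2
Solving the system yields a = -3, b = 5, c = 5/2, d = 5.
So P(u) = -3u^3 + 5u^2 + (5/2)u + 5.
Check: P(6) = -448. ✓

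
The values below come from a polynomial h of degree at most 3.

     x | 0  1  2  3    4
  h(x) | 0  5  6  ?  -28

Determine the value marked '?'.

-3

On equispaced nodes a degree-3 polynomial has vanishing fourth forward difference, so
  h(0) - 4·h(1) + 6·h(2) - 4·h(3) + h(4) = 0.
Substituting the known values and solving for h(3):
  -4·h(3) = 12
  h(3) = -3.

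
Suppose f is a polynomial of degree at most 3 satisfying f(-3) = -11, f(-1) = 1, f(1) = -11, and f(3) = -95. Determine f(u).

Write f(u) = au^3 + bu^2 + cu + d. Substituting each data point gives a linear system:
  -27a + 9b - 3c + d = -11
  -a + b - c + d = 1
  a + b + c + d = -11
  27a + 9b + 3c + d = -95
Solving the system yields a = -1, b = -6, c = -5, d = 1.
So f(u) = -u^3 - 6u^2 - 5u + 1.
Check: f(1) = -11. ✓

f(u) = -u^3 - 6u^2 - 5u + 1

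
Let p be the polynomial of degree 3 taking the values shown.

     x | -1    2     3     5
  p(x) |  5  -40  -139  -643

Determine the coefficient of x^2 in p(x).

Write p(x) = ax^3 + bx^2 + cx + d. Substituting each data point gives a linear system:
  -a + b - c + d = 5
  8a + 4b + 2c + d = -40
  27a + 9b + 3c + d = -139
  125a + 25b + 5c + d = -643
Solving the system yields a = -5, b = -1, c = 1, d = 2.
So p(x) = -5x^3 - x^2 + x + 2.
The coefficient of x^2 is -1.

-1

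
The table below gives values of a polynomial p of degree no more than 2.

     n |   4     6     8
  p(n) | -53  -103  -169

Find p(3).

Forward differences of the values at n = 4, 6, 8:
  p  : -53  -103  -169
  Δ  : -50  -66
  Δ^2: -16
The second differences are constant, confirming degree 2.
Interpolating (Newton forward form) and evaluating at n = 3 gives p(3) = -34.

-34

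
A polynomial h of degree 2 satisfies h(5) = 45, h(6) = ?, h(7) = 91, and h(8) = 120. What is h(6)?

66

The 3 known points determine the degree-2 polynomial uniquely.
Write h(u) = au^2 + bu + c. Substituting each data point gives a linear system:
  25a + 5b + c = 45
  49a + 7b + c = 91
  64a + 8b + c = 120
Solving the system yields a = 2, b = -1, c = 0.
So h(u) = 2u² - u.
Then h(6) = 66.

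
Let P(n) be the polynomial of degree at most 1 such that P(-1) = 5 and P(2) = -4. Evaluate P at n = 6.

Write P(n) = an + b. Substituting each data point gives a linear system:
  -a + b = 5
  2a + b = -4
Solving the system yields a = -3, b = 2.
So P(n) = -3n + 2.
Then P(6) = -16.

-16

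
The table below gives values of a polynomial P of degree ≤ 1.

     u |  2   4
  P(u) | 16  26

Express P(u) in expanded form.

P(u) = 5u + 6

Using the Lagrange interpolation formula with nodes 2, 4:
  L_0(u) = (u - 4) / -2
  L_1(u) = (u - 2) / 2
Then P(u) = 16·L_0(u) + 26·L_1(u).
Expanding and collecting terms gives P(u) = 5u + 6.
Check: P(4) = 26. ✓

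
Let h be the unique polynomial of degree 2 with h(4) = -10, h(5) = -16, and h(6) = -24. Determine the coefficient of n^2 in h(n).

Write h(n) = an^2 + bn + c. Substituting each data point gives a linear system:
  16a + 4b + c = -10
  25a + 5b + c = -16
  36a + 6b + c = -24
Solving the system yields a = -1, b = 3, c = -6.
So h(n) = -n^2 + 3n - 6.
The leading coefficient is -1.

-1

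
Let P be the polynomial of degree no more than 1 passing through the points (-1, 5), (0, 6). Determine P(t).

Write P(t) = at + b. Substituting each data point gives a linear system:
  -a + b = 5
  b = 6
Solving the system yields a = 1, b = 6.
So P(t) = t + 6.
Check: P(-1) = 5. ✓

P(t) = t + 6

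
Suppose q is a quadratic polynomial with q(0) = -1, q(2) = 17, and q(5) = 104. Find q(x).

q(x) = 4x^2 + x - 1

Using the Lagrange interpolation formula with nodes 0, 2, 5:
  L_0(x) = (x - 2)(x - 5) / 10
  L_1(x) = x(x - 5) / -6
  L_2(x) = x(x - 2) / 15
Then q(x) = -1·L_0(x) + 17·L_1(x) + 104·L_2(x).
Expanding and collecting terms gives q(x) = 4x^2 + x - 1.
Check: q(5) = 104. ✓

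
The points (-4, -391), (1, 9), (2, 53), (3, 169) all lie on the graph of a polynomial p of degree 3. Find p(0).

Using the Lagrange interpolation formula with nodes -4, 1, 2, 3:
  L_0(u) = (u - 1)(u - 2)(u - 3) / -210
  L_1(u) = (u + 4)(u - 2)(u - 3) / 10
  L_2(u) = (u + 4)(u - 1)(u - 3) / -6
  L_3(u) = (u + 4)(u - 1)(u - 2) / 14
Then p(u) = -391·L_0(u) + 9·L_1(u) + 53·L_2(u) + 169·L_3(u).
Expanding and collecting terms gives p(u) = 6u^3 + 2u + 1.
Evaluating at u = 0: p(0) = 1.

1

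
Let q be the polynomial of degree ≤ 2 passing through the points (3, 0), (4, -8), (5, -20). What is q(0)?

0

Forward differences of the values at n = 3, 4, 5:
  q  : 0  -8  -20
  Δ  : -8  -12
  Δ^2: -4
The second differences are constant, confirming degree 2.
Interpolating (Newton forward form) and evaluating at n = 0 gives q(0) = 0.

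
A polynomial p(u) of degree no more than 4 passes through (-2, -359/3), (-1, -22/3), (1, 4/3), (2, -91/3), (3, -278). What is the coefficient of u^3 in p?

Write p(u) = au^4 + bu^3 + cu^2 + du + e. Substituting each data point gives a linear system:
  16a - 8b + 4c - 2d + e = -359/3
  a - b + c - d + e = -22/3
  a + b + c + d + e = 4/3
  16a + 8b + 4c + 2d + e = -91/3
  81a + 27b + 9c + 3d + e = -278
Solving the system yields a = -6, b = 6, c = 6, d = -5/3, e = -3.
So p(u) = -6u⁴ + 6u³ + 6u² - (5/3)u - 3.
The coefficient of u^3 is 6.

6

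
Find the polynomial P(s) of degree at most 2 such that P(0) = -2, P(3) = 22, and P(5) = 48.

P(s) = s^2 + 5s - 2

Write P(s) = as^2 + bs + c. Substituting each data point gives a linear system:
  c = -2
  9a + 3b + c = 22
  25a + 5b + c = 48
Solving the system yields a = 1, b = 5, c = -2.
So P(s) = s^2 + 5s - 2.
Check: P(5) = 48. ✓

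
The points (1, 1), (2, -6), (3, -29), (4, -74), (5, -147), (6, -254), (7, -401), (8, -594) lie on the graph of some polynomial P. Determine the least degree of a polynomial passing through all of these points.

3

Forward differences of the values at n = 1, 2, 3, 4, 5, 6, 7, 8:
  P  : 1  -6  -29  -74  -147  -254  -401  -594
  Δ  : -7  -23  -45  -73  -107  -147  -193
  Δ^2: -16  -22  -28  -34  -40  -46
  Δ^3: -6  -6  -6  -6  -6
  Δ^4: 0  0  0  0
  Δ^5: 0  0  0
  Δ^6: 0  0
  Δ^7: 0
The third differences are constant (-6) and nonzero, while all higher differences vanish, so the minimal degree is 3.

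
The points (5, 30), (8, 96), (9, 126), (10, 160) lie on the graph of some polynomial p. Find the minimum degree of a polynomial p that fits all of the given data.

Divided differences on the nodes 5, 8, 9, 10:
  order 0: 30  96  126  160
  order 1: 22  30  34
  order 2: 2  2
  order 3: 0
The order-2 divided differences are all 2 (nonzero) and every higher order vanishes, so the data lies on a polynomial of degree exactly 2.

2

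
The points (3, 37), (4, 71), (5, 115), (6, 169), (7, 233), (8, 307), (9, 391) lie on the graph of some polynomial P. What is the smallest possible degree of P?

Forward differences of the values at x = 3, 4, 5, 6, 7, 8, 9:
  P  : 37  71  115  169  233  307  391
  Δ  : 34  44  54  64  74  84
  Δ^2: 10  10  10  10  10
  Δ^3: 0  0  0  0
  Δ^4: 0  0  0
  Δ^5: 0  0
  Δ^6: 0
The second differences are constant (10) and nonzero, while all higher differences vanish, so the minimal degree is 2.

2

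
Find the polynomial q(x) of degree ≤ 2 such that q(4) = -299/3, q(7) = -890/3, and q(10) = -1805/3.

Write q(x) = ax^2 + bx + c. Substituting each data point gives a linear system:
  16a + 4b + c = -299/3
  49a + 7b + c = -890/3
  100a + 10b + c = -1805/3
Solving the system yields a = -6, b = 1/3, c = -5.
So q(x) = -6x^2 + (1/3)x - 5.
Check: q(7) = -890/3. ✓

q(x) = -6x^2 + (1/3)x - 5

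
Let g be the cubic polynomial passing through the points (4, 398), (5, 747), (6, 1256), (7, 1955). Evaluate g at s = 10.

Write g(s) = as^3 + bs^2 + cs + d. Substituting each data point gives a linear system:
  64a + 16b + 4c + d = 398
  125a + 25b + 5c + d = 747
  216a + 36b + 6c + d = 1256
  343a + 49b + 7c + d = 1955
Solving the system yields a = 5, b = 5, c = -1, d = 2.
So g(s) = 5s^3 + 5s^2 - s + 2.
Then g(10) = 5492.

5492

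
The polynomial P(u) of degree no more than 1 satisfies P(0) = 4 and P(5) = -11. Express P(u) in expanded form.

P(u) = -3u + 4

Write P(u) = au + b. Substituting each data point gives a linear system:
  b = 4
  5a + b = -11
Solving the system yields a = -3, b = 4.
So P(u) = -3u + 4.
Check: P(0) = 4. ✓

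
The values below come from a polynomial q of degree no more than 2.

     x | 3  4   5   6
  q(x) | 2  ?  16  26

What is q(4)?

On equispaced nodes a degree-2 polynomial has vanishing third forward difference, so
  - q(3) + 3·q(4) - 3·q(5) + q(6) = 0.
Substituting the known values and solving for q(4):
  3·q(4) = 24
  q(4) = 8.

8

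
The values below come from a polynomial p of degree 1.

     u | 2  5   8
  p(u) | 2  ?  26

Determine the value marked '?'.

On equispaced nodes a degree-1 polynomial has vanishing second forward difference, so
  p(2) - 2·p(5) + p(8) = 0.
Substituting the known values and solving for p(5):
  -2·p(5) = -28
  p(5) = 14.

14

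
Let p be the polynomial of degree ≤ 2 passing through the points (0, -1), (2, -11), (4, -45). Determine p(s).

p(s) = -3s^2 + s - 1

Write p(s) = as^2 + bs + c. Substituting each data point gives a linear system:
  c = -1
  4a + 2b + c = -11
  16a + 4b + c = -45
Solving the system yields a = -3, b = 1, c = -1.
So p(s) = -3s² + s - 1.
Check: p(2) = -11. ✓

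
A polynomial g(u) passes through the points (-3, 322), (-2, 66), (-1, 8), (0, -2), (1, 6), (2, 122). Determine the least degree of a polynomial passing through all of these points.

Forward differences of the values at u = -3, -2, -1, 0, 1, 2:
  g  : 322  66  8  -2  6  122
  Δ  : -256  -58  -10  8  116
  Δ^2: 198  48  18  108
  Δ^3: -150  -30  90
  Δ^4: 120  120
  Δ^5: 0
The fourth differences are constant (120) and nonzero, while all higher differences vanish, so the minimal degree is 4.

4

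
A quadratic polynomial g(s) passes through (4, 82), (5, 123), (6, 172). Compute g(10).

448

Using the Lagrange interpolation formula with nodes 4, 5, 6:
  L_0(s) = (s - 5)(s - 6) / 2
  L_1(s) = (s - 4)(s - 6) / -1
  L_2(s) = (s - 4)(s - 5) / 2
Then g(s) = 82·L_0(s) + 123·L_1(s) + 172·L_2(s).
Expanding and collecting terms gives g(s) = 4s² + 5s - 2.
Evaluating at s = 10: g(10) = 448.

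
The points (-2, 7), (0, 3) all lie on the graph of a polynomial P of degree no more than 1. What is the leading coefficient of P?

Write P(n) = an + b. Substituting each data point gives a linear system:
  -2a + b = 7
  b = 3
Solving the system yields a = -2, b = 3.
So P(n) = -2n + 3.
The leading coefficient is -2.

-2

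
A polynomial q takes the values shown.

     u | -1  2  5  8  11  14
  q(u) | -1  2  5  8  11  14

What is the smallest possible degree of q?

1

Forward differences of the values at u = -1, 2, 5, 8, 11, 14:
  q  : -1  2  5  8  11  14
  Δ  : 3  3  3  3  3
  Δ^2: 0  0  0  0
  Δ^3: 0  0  0
  Δ^4: 0  0
  Δ^5: 0
The first differences are constant (3) and nonzero, while all higher differences vanish, so the minimal degree is 1.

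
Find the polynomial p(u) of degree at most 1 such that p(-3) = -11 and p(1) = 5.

p(u) = 4u + 1

Using the Lagrange interpolation formula with nodes -3, 1:
  L_0(u) = (u - 1) / -4
  L_1(u) = (u + 3) / 4
Then p(u) = -11·L_0(u) + 5·L_1(u).
Expanding and collecting terms gives p(u) = 4u + 1.
Check: p(1) = 5. ✓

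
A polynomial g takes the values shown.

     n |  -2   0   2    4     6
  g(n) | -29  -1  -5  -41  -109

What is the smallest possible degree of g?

2

Forward differences of the values at n = -2, 0, 2, 4, 6:
  g  : -29  -1  -5  -41  -109
  Δ  : 28  -4  -36  -68
  Δ^2: -32  -32  -32
  Δ^3: 0  0
  Δ^4: 0
The second differences are constant (-32) and nonzero, while all higher differences vanish, so the minimal degree is 2.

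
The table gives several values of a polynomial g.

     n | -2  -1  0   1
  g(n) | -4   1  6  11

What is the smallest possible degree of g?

Forward differences of the values at n = -2, -1, 0, 1:
  g  : -4  1  6  11
  Δ  : 5  5  5
  Δ^2: 0  0
  Δ^3: 0
The first differences are constant (5) and nonzero, while all higher differences vanish, so the minimal degree is 1.

1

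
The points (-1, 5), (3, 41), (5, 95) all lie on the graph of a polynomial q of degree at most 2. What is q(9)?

275

Using the Lagrange interpolation formula with nodes -1, 3, 5:
  L_0(t) = (t - 3)(t - 5) / 24
  L_1(t) = (t + 1)(t - 5) / -8
  L_2(t) = (t + 1)(t - 3) / 12
Then q(t) = 5·L_0(t) + 41·L_1(t) + 95·L_2(t).
Expanding and collecting terms gives q(t) = 3t^2 + 3t + 5.
Evaluating at t = 9: q(9) = 275.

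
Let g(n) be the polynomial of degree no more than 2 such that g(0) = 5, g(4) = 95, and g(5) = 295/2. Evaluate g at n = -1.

Using the Lagrange interpolation formula with nodes 0, 4, 5:
  L_0(n) = (n - 4)(n - 5) / 20
  L_1(n) = n(n - 5) / -4
  L_2(n) = n(n - 4) / 5
Then g(n) = 5·L_0(n) + 95·L_1(n) + 295/2·L_2(n).
Expanding and collecting terms gives g(n) = 6n² - (3/2)n + 5.
Evaluating at n = -1: g(-1) = 25/2.

25/2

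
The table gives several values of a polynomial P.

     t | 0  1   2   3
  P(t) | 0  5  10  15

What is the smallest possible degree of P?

1

Forward differences of the values at t = 0, 1, 2, 3:
  P  : 0  5  10  15
  Δ  : 5  5  5
  Δ^2: 0  0
  Δ^3: 0
The first differences are constant (5) and nonzero, while all higher differences vanish, so the minimal degree is 1.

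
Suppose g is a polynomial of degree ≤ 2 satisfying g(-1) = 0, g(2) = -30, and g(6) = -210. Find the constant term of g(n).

0

Write g(n) = an^2 + bn + c. Substituting each data point gives a linear system:
  a - b + c = 0
  4a + 2b + c = -30
  36a + 6b + c = -210
Solving the system yields a = -5, b = -5, c = 0.
So g(n) = -5n² - 5n.
The constant term is 0.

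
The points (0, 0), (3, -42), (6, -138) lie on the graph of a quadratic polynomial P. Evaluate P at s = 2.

-22

Write P(s) = as^2 + bs + c. Substituting each data point gives a linear system:
  c = 0
  9a + 3b + c = -42
  36a + 6b + c = -138
Solving the system yields a = -3, b = -5, c = 0.
So P(s) = -3s² - 5s.
Then P(2) = -22.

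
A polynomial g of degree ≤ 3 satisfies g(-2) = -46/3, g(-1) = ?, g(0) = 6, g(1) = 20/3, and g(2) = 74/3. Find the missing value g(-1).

The 4 known points determine the degree-3 polynomial uniquely.
Write g(u) = au^3 + bu^2 + cu + d. Substituting each data point gives a linear system:
  -8a + 4b - 2c + d = -46/3
  d = 6
  a + b + c + d = 20/3
  8a + 4b + 2c + d = 74/3
Solving the system yields a = 3, b = -1/3, c = -2, d = 6.
So g(u) = 3u^3 - (1/3)u^2 - 2u + 6.
Then g(-1) = 14/3.

14/3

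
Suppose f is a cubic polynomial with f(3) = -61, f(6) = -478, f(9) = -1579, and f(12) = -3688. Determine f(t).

f(t) = -2t^3 - 2t^2 + 5t - 4

Write f(t) = at^3 + bt^2 + ct + d. Substituting each data point gives a linear system:
  27a + 9b + 3c + d = -61
  216a + 36b + 6c + d = -478
  729a + 81b + 9c + d = -1579
  1728a + 144b + 12c + d = -3688
Solving the system yields a = -2, b = -2, c = 5, d = -4.
So f(t) = -2t³ - 2t² + 5t - 4.
Check: f(6) = -478. ✓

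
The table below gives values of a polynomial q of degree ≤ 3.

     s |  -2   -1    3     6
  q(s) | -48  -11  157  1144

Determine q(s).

q(s) = 5s^3 + s^2 + 5s - 2

Write q(s) = as^3 + bs^2 + cs + d. Substituting each data point gives a linear system:
  -8a + 4b - 2c + d = -48
  -a + b - c + d = -11
  27a + 9b + 3c + d = 157
  216a + 36b + 6c + d = 1144
Solving the system yields a = 5, b = 1, c = 5, d = -2.
So q(s) = 5s^3 + s^2 + 5s - 2.
Check: q(-2) = -48. ✓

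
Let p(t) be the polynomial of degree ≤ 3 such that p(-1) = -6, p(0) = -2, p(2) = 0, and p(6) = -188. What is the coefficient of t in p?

5

Write p(t) = at^3 + bt^2 + ct + d. Substituting each data point gives a linear system:
  -a + b - c + d = -6
  d = -2
  8a + 4b + 2c + d = 0
  216a + 36b + 6c + d = -188
Solving the system yields a = -1, b = 0, c = 5, d = -2.
So p(t) = -t³ + 5t - 2.
The coefficient of t is 5.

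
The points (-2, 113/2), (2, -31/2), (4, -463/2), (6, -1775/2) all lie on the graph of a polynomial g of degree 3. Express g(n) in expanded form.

g(n) = -5n^3 + 5n^2 + 2n + 1/2

Using the Lagrange interpolation formula with nodes -2, 2, 4, 6:
  L_0(n) = (n - 2)(n - 4)(n - 6) / -192
  L_1(n) = (n + 2)(n - 4)(n - 6) / 32
  L_2(n) = (n + 2)(n - 2)(n - 6) / -24
  L_3(n) = (n + 2)(n - 2)(n - 4) / 64
Then g(n) = 113/2·L_0(n) - 31/2·L_1(n) - 463/2·L_2(n) - 1775/2·L_3(n).
Expanding and collecting terms gives g(n) = -5n³ + 5n² + 2n + 1/2.
Check: g(6) = -1775/2. ✓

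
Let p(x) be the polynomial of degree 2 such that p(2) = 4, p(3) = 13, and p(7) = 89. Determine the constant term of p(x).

Write p(x) = ax^2 + bx + c. Substituting each data point gives a linear system:
  4a + 2b + c = 4
  9a + 3b + c = 13
  49a + 7b + c = 89
Solving the system yields a = 2, b = -1, c = -2.
So p(x) = 2x^2 - x - 2.
The constant term is -2.

-2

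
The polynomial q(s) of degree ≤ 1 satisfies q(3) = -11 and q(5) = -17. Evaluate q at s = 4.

Using the Lagrange interpolation formula with nodes 3, 5:
  L_0(s) = (s - 5) / -2
  L_1(s) = (s - 3) / 2
Then q(s) = -11·L_0(s) - 17·L_1(s).
Expanding and collecting terms gives q(s) = -3s - 2.
Evaluating at s = 4: q(4) = -14.

-14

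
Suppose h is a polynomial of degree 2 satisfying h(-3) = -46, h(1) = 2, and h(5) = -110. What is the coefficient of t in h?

2

Write h(t) = at^2 + bt + c. Substituting each data point gives a linear system:
  9a - 3b + c = -46
  a + b + c = 2
  25a + 5b + c = -110
Solving the system yields a = -5, b = 2, c = 5.
So h(t) = -5t^2 + 2t + 5.
The coefficient of t is 2.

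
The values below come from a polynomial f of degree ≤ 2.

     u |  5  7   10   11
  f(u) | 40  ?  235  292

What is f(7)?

The 3 known points determine the degree-2 polynomial uniquely.
Write f(u) = au^2 + bu + c. Substituting each data point gives a linear system:
  25a + 5b + c = 40
  100a + 10b + c = 235
  121a + 11b + c = 292
Solving the system yields a = 3, b = -6, c = -5.
So f(u) = 3u^2 - 6u - 5.
Then f(7) = 100.

100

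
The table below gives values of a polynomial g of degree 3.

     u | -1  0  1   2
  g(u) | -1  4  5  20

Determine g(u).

g(u) = 3u^3 - 2u^2 + 4

Write g(u) = au^3 + bu^2 + cu + d. Substituting each data point gives a linear system:
  -a + b - c + d = -1
  d = 4
  a + b + c + d = 5
  8a + 4b + 2c + d = 20
Solving the system yields a = 3, b = -2, c = 0, d = 4.
So g(u) = 3u^3 - 2u^2 + 4.
Check: g(-1) = -1. ✓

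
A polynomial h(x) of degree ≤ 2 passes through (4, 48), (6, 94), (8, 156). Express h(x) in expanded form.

h(x) = 2x^2 + 3x + 4

Write h(x) = ax^2 + bx + c. Substituting each data point gives a linear system:
  16a + 4b + c = 48
  36a + 6b + c = 94
  64a + 8b + c = 156
Solving the system yields a = 2, b = 3, c = 4.
So h(x) = 2x^2 + 3x + 4.
Check: h(8) = 156. ✓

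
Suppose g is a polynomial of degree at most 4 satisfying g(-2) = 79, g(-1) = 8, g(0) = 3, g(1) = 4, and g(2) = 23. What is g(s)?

g(s) = 3s^4 - 4s^3 + 2s + 3

Write g(s) = as^4 + bs^3 + cs^2 + ds + e. Substituting each data point gives a linear system:
  16a - 8b + 4c - 2d + e = 79
  a - b + c - d + e = 8
  e = 3
  a + b + c + d + e = 4
  16a + 8b + 4c + 2d + e = 23
Solving the system yields a = 3, b = -4, c = 0, d = 2, e = 3.
So g(s) = 3s^4 - 4s^3 + 2s + 3.
Check: g(0) = 3. ✓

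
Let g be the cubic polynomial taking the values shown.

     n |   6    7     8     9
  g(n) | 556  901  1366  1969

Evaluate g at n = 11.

3661

Using the Lagrange interpolation formula with nodes 6, 7, 8, 9:
  L_0(n) = (n - 7)(n - 8)(n - 9) / -6
  L_1(n) = (n - 6)(n - 8)(n - 9) / 2
  L_2(n) = (n - 6)(n - 7)(n - 9) / -2
  L_3(n) = (n - 6)(n - 7)(n - 8) / 6
Then g(n) = 556·L_0(n) + 901·L_1(n) + 1366·L_2(n) + 1969·L_3(n).
Expanding and collecting terms gives g(n) = 3n³ - 3n² + 3n - 2.
Evaluating at n = 11: g(11) = 3661.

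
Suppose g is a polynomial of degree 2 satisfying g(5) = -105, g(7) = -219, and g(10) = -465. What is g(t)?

g(t) = -5t^2 + 3t + 5

Write g(t) = at^2 + bt + c. Substituting each data point gives a linear system:
  25a + 5b + c = -105
  49a + 7b + c = -219
  100a + 10b + c = -465
Solving the system yields a = -5, b = 3, c = 5.
So g(t) = -5t² + 3t + 5.
Check: g(10) = -465. ✓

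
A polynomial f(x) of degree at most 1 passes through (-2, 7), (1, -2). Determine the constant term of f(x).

1

Write f(x) = ax + b. Substituting each data point gives a linear system:
  -2a + b = 7
  a + b = -2
Solving the system yields a = -3, b = 1.
So f(x) = -3x + 1.
The constant term is 1.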